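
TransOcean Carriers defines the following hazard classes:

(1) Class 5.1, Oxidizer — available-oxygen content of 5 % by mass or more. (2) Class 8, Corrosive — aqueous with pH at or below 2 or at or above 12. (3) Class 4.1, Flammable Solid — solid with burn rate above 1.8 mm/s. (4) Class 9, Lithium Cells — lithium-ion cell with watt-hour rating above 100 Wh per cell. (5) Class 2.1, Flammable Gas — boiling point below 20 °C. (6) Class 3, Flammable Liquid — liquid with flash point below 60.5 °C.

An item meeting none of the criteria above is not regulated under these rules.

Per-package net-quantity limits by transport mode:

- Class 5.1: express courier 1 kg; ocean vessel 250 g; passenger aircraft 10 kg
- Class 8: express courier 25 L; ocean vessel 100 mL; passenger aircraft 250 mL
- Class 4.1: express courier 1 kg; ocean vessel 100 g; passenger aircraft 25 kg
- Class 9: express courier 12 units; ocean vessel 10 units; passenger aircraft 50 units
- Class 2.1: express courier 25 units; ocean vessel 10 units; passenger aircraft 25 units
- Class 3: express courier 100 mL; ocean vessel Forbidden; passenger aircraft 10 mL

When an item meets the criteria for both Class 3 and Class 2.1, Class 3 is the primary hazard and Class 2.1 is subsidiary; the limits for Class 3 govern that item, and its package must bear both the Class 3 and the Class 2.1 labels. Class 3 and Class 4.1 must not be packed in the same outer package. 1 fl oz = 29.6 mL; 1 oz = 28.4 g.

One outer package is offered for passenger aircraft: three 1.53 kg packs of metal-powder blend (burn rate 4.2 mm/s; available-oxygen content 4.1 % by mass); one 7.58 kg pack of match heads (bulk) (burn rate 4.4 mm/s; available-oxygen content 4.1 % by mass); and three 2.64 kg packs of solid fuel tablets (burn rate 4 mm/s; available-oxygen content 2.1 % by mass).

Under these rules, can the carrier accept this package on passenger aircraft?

Yes

Metal-powder blend: burn rate 4.2 mm/s > 1.8 mm/s → Class 4.1 (Flammable Solid).
Match heads (bulk): burn rate 4.4 mm/s > 1.8 mm/s → Class 4.1 (Flammable Solid).
The solid fuel tablets have burn rate 4 mm/s, which is > 1.8 mm/s, so they are Class 4.1 (Flammable Solid).
Class 4.1 net quantity: (three 1.53 kg packs = 4.59 kg) + 7.58 kg + (three 2.64 kg packs = 7.92 kg) = 20.09 kg.
20.09 kg ≤ 25 kg (passenger aircraft limit, Class 4.1) — within limit.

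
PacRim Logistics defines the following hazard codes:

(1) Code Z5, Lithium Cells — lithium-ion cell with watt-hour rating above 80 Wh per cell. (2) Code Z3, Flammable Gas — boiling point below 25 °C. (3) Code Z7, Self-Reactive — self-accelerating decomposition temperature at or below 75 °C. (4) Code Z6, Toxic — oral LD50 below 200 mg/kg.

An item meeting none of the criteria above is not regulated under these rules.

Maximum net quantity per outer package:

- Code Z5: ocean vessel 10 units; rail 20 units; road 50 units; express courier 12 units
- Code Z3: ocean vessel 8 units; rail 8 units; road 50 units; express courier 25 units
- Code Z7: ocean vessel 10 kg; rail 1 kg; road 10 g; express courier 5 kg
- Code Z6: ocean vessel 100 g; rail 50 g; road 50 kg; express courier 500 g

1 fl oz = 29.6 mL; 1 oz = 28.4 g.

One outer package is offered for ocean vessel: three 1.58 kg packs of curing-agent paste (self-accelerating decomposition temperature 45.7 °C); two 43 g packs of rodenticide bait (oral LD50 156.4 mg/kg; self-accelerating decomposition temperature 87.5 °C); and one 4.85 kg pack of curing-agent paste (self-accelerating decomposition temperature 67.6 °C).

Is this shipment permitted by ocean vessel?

Yes

Self-accelerating decomposition temperature 45.7 °C meets the Code Z7 criterion (Self-Reactive), so the curing-agent paste is Code Z7.
The rodenticide bait has oral LD50 156.4 mg/kg, which is < 200 mg/kg, so it is Code Z6 (Toxic).
With self-accelerating decomposition temperature 67.6 °C (≤ 75 °C), the curing-agent paste falls in Code Z7.
Total Code Z7: (three 1.58 kg packs = 4.74 kg) + 4.85 kg = 9.59 kg.
9.59 kg is within the ocean vessel limit of 10 kg for Code Z7.
Code Z6 quantity: two 43 g packs = 86 g.
86 g ≤ 100 g (ocean vessel limit, Code Z6) — within limit.
Every hazard code is within its ocean vessel limit and no segregation rule is violated.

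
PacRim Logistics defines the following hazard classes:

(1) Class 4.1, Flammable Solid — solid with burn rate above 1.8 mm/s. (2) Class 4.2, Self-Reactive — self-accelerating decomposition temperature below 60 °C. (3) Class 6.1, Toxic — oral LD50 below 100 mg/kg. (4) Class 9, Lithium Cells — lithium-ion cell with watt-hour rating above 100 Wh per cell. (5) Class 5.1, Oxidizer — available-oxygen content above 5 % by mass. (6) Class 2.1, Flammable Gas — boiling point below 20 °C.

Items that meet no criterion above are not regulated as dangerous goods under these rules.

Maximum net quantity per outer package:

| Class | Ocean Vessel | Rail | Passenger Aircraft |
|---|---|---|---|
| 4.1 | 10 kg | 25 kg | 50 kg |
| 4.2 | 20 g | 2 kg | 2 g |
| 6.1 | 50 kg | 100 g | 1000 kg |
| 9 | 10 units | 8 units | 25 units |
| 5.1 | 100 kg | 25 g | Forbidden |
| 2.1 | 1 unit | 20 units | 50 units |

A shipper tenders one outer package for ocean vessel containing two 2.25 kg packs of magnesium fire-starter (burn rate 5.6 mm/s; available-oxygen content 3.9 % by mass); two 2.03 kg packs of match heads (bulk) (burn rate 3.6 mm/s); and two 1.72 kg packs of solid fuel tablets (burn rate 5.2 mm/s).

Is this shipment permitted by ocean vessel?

No

Magnesium fire-starter: burn rate 5.6 mm/s > 1.8 mm/s → Class 4.1 (Flammable Solid).
With burn rate 3.6 mm/s (> 1.8 mm/s), the match heads (bulk) fall in Class 4.1.
Burn rate 5.2 mm/s meets the Class 4.1 criterion (Flammable Solid), so the solid fuel tablets are Class 4.1.
Total Class 4.1: (two 2.25 kg packs = 4.5 kg) + (two 2.03 kg packs = 4.06 kg) + (two 1.72 kg packs = 3.44 kg) = 12 kg.
That exceeds the Class 4.1 ocean vessel limit of 10 kg.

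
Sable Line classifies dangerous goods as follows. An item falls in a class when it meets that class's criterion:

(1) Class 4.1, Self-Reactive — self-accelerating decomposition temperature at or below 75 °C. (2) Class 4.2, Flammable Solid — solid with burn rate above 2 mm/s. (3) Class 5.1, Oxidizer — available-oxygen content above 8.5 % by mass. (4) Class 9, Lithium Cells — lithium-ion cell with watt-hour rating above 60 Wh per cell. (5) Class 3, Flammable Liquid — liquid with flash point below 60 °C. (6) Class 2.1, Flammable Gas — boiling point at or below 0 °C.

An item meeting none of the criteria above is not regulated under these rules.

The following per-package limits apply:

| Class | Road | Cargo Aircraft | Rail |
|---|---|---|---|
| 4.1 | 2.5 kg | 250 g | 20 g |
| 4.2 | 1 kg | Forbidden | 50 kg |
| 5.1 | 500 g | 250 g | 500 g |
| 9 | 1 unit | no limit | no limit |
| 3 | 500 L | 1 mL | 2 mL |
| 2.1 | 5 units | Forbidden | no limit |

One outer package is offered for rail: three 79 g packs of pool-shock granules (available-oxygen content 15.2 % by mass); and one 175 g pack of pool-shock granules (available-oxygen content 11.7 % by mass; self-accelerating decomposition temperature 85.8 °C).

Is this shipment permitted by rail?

Yes

The pool-shock granules have available-oxygen content 15.2 % by mass, which is > 8.5 % by mass, so they are Class 5.1 (Oxidizer).
The pool-shock granules have available-oxygen content 11.7 % by mass, which is > 8.5 % by mass, so they are Class 5.1 (Oxidizer).
Class 5.1 net quantity: (three 79 g packs = 237 g) + 175 g = 412 g.
That is within the Class 5.1 rail limit of 500 g.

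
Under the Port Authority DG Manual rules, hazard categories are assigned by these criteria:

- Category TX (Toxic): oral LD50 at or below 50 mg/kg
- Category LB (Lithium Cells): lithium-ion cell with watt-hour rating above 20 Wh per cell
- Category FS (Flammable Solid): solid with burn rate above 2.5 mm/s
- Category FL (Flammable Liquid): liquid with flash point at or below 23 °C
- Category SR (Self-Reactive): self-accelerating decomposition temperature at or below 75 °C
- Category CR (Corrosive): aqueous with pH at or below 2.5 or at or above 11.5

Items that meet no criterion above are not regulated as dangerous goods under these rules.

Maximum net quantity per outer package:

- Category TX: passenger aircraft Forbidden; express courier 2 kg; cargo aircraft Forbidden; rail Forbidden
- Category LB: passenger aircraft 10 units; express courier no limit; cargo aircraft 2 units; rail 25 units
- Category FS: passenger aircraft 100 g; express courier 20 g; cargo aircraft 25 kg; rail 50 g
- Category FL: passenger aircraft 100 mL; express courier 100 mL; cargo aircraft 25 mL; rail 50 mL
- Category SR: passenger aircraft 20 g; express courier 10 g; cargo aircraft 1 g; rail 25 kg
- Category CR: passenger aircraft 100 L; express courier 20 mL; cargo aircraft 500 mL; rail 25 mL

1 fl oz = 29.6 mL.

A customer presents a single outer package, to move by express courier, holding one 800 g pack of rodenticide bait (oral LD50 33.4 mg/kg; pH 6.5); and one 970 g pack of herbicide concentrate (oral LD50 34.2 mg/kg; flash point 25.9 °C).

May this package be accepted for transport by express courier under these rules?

With oral LD50 33.4 mg/kg (≤ 50 mg/kg), the rodenticide bait falls in Category TX.
Oral LD50 34.2 mg/kg meets the Category TX criterion (Toxic), so the herbicide concentrate is Category TX.
Category TX net quantity: 800 g + 970 g = 1.77 kg.
That is within the Category TX express courier limit of 2 kg.

Yes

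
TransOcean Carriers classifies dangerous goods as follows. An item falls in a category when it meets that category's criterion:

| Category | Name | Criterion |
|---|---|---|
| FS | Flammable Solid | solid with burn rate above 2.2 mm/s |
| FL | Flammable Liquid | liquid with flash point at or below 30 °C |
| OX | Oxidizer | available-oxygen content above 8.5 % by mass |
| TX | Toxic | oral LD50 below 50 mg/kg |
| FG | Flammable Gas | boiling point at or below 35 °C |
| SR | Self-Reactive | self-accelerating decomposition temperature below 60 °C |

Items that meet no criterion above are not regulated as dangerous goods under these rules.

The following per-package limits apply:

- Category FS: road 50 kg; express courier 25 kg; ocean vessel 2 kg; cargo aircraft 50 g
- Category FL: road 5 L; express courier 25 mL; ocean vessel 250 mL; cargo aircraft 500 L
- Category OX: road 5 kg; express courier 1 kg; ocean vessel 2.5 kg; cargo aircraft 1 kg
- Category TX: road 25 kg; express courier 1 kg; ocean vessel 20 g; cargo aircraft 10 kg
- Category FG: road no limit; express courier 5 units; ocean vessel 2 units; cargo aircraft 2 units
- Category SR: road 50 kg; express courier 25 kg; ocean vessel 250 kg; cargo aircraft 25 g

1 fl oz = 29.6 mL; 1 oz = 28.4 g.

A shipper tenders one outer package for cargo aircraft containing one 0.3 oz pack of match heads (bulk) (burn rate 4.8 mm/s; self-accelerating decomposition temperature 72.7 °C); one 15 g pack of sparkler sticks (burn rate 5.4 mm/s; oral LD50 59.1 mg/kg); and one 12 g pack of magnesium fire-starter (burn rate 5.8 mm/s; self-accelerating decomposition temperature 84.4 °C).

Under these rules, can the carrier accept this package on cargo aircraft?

Yes

With burn rate 4.8 mm/s (> 2.2 mm/s), the match heads (bulk) fall in Category FS.
Sparkler sticks: burn rate 5.4 mm/s > 2.2 mm/s → Category FS (Flammable Solid).
The magnesium fire-starter has burn rate 5.8 mm/s, which is > 2.2 mm/s, so it is Category FS (Flammable Solid).
Category FS net quantity: (one 0.3 oz pack = 8.52 g) + 15 g + 12 g = 35.52 g.
35.52 g is within the cargo aircraft limit of 50 g for Category FS.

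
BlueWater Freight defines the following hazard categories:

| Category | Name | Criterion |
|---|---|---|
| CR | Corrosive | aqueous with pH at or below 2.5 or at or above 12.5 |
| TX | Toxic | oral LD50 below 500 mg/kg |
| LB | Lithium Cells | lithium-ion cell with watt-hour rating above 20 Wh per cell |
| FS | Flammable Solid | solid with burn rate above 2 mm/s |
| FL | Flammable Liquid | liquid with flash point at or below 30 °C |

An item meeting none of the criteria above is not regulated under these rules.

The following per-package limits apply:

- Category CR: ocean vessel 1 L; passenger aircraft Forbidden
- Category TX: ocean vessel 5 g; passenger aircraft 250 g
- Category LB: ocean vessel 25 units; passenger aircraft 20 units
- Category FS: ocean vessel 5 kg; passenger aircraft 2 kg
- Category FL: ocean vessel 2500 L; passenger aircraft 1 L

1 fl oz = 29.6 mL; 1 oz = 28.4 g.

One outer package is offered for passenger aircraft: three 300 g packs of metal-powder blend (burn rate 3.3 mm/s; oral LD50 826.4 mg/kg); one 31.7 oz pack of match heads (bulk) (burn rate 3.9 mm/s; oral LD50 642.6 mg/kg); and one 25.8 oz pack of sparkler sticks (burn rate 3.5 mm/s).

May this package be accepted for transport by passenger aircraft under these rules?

With burn rate 3.3 mm/s (> 2 mm/s), the metal-powder blend falls in Category FS.
Burn rate 3.9 mm/s meets the Category FS criterion (Flammable Solid), so the match heads (bulk) are Category FS.
The sparkler sticks have burn rate 3.5 mm/s, which is > 2 mm/s, so they are Category FS (Flammable Solid).
Category FS net quantity: (three 300 g packs = 900 g) + (one 31.7 oz pack = 900.28 g) + (one 25.8 oz pack = 732.72 g) = 2.533 kg.
That exceeds the Category FS passenger aircraft limit of 2 kg.

No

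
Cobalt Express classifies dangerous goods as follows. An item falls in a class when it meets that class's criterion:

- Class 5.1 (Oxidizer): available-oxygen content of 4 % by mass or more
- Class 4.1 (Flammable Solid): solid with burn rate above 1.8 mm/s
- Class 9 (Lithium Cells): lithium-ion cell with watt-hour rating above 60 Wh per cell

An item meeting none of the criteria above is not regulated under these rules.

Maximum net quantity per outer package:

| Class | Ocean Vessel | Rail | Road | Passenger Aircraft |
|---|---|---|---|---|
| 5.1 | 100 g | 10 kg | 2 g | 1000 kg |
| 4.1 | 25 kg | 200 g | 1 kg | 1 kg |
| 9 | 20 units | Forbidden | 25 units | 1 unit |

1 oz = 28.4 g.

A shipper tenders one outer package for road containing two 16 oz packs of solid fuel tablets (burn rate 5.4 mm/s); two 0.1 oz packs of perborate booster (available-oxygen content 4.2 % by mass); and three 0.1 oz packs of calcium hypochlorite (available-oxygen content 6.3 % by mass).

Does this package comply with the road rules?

Solid fuel tablets: burn rate 5.4 mm/s > 1.8 mm/s → Class 4.1 (Flammable Solid).
The perborate booster has available-oxygen content 4.2 % by mass, which is ≥ 4 % by mass, so it is Class 5.1 (Oxidizer).
The calcium hypochlorite has available-oxygen content 6.3 % by mass, which is ≥ 4 % by mass, so it is Class 5.1 (Oxidizer).
Class 4.1 quantity: two 16 oz packs = 908.8 g.
908.8 g ≤ 1 kg (road limit, Class 4.1) — within limit.
Total Class 5.1: (two 0.1 oz packs = 5.68 g) + (three 0.1 oz packs = 8.52 g) = 14.2 g.
That exceeds the Class 5.1 road limit of 2 g.

No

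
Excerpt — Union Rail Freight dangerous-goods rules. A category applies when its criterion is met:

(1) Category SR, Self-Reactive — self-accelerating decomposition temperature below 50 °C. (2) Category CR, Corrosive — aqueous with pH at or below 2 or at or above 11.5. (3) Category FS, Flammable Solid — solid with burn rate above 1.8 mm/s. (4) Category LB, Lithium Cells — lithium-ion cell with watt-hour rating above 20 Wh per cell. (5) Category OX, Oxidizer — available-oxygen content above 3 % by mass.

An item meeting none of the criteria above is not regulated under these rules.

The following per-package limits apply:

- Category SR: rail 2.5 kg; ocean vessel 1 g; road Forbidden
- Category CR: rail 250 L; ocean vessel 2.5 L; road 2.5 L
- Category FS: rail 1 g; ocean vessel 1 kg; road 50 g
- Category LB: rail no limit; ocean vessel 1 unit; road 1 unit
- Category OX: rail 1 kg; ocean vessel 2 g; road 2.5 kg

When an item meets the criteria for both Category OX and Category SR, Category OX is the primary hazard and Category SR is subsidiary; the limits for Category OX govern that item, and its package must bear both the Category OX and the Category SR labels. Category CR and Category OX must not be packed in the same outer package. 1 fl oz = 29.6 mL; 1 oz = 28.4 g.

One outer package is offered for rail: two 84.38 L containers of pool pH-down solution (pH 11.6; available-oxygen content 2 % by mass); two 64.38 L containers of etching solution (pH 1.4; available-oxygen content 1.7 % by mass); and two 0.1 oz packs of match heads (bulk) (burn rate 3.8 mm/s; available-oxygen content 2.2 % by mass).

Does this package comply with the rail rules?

No

Pool pH-down solution: pH 11.6 ≥ 11.5 → Category CR (Corrosive).
The etching solution has pH 1.4, which is ≤ 2, so it is Category CR (Corrosive).
Match heads (bulk): burn rate 3.8 mm/s > 1.8 mm/s → Category FS (Flammable Solid).
Category CR net quantity: (two 84.38 L containers = 168.76 L) + (two 64.38 L containers = 128.76 L) = 297.52 L.
That exceeds the Category CR rail limit of 250 L.
Category FS quantity: two 0.1 oz packs = 5.68 g.
5.68 g > 1 g (rail limit, Category FS) — over the limit.
The segregation rule (Category CR with Category OX) does not apply to Category CR with Category FS.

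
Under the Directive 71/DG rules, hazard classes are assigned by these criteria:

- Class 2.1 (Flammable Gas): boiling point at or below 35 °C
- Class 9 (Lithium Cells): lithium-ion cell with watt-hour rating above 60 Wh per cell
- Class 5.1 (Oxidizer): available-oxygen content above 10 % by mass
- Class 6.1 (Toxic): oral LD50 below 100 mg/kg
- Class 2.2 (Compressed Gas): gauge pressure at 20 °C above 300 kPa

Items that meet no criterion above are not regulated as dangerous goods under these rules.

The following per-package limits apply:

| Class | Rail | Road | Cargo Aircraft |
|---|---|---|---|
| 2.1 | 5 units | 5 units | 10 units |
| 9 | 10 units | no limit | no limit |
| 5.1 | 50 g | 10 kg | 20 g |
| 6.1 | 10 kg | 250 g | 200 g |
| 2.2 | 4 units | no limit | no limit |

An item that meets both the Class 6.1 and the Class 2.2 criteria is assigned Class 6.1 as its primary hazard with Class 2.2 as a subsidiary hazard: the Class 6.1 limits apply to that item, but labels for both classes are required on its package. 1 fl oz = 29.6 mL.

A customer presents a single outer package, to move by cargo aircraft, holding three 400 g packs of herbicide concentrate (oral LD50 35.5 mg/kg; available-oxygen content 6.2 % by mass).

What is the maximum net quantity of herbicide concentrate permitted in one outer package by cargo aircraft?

200 g

Oral LD50 35.5 mg/kg meets the Class 6.1 criterion (Toxic), so the herbicide concentrate is Class 6.1.
The cargo aircraft limit for Class 6.1 is 200 g.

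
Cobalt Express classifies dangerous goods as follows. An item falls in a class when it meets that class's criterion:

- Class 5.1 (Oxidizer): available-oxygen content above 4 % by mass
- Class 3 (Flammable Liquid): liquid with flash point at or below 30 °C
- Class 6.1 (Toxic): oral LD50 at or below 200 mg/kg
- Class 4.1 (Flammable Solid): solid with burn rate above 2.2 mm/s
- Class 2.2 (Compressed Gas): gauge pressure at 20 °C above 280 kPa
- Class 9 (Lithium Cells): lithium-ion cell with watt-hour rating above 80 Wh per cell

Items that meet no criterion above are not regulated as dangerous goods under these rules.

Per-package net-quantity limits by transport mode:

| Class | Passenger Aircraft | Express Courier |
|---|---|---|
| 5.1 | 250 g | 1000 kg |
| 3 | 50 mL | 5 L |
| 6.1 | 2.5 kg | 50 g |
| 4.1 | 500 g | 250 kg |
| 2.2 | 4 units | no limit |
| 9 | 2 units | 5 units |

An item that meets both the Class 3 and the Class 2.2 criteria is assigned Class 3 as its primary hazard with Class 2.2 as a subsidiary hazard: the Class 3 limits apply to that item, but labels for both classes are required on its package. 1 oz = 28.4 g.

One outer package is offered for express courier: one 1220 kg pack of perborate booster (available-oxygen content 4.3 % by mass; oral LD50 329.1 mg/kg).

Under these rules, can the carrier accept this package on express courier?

No

Available-oxygen content 4.3 % by mass meets the Class 5.1 criterion (Oxidizer), so the perborate booster is Class 5.1.
Class 5.1 quantity: 1220 kg.
1220 kg exceeds the express courier limit of 1000 kg for Class 5.1.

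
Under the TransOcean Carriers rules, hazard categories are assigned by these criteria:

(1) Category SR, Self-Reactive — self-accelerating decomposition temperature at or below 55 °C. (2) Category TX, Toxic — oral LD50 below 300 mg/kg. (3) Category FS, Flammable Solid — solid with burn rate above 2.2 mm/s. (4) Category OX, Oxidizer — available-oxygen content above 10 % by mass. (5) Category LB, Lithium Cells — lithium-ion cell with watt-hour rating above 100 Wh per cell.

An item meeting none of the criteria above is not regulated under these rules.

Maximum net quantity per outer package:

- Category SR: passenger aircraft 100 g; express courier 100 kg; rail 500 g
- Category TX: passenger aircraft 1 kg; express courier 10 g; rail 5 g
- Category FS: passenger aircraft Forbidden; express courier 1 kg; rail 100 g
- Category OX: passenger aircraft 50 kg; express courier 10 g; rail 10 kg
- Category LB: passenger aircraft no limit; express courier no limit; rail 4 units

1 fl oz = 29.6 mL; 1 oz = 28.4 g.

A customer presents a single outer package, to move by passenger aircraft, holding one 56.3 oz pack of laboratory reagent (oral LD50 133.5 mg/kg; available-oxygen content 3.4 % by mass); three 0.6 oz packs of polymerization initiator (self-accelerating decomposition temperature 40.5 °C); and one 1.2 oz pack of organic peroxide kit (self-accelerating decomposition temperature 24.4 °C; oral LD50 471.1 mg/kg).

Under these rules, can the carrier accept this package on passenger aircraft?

With oral LD50 133.5 mg/kg (< 300 mg/kg), the laboratory reagent falls in Category TX.
Self-accelerating decomposition temperature 40.5 °C meets the Category SR criterion (Self-Reactive), so the polymerization initiator is Category SR.
Self-accelerating decomposition temperature 24.4 °C meets the Category SR criterion (Self-Reactive), so the organic peroxide kit is Category SR.
Total Category SR: (three 0.6 oz packs = 51.12 g) + (one 1.2 oz pack = 34.08 g) = 85.2 g.
85.2 g is within the passenger aircraft limit of 100 g for Category SR.
Category TX quantity: one 56.3 oz pack = 1598.92 g.
1598.92 g > 1 kg (passenger aircraft limit, Category TX) — over the limit.

No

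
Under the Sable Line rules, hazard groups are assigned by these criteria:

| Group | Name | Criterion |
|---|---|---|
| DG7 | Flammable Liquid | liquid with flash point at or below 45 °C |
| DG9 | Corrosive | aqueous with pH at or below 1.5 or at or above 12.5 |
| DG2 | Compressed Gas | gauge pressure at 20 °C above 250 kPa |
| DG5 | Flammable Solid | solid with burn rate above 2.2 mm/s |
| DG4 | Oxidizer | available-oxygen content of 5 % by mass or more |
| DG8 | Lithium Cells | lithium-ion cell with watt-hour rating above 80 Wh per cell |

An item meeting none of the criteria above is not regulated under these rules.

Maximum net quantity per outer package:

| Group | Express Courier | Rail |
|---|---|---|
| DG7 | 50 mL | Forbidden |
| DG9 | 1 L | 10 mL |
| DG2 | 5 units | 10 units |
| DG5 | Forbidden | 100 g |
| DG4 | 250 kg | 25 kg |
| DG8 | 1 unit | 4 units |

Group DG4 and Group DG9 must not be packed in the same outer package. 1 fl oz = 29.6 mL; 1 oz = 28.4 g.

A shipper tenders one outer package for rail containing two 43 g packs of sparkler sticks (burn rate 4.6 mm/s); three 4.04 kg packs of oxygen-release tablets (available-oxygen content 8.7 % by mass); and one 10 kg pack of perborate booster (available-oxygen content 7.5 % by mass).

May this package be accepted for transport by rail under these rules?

Yes

The sparkler sticks have burn rate 4.6 mm/s, which is > 2.2 mm/s, so they are Group DG5 (Flammable Solid).
The oxygen-release tablets have available-oxygen content 8.7 % by mass, which is ≥ 5 % by mass, so they are Group DG4 (Oxidizer).
Perborate booster: available-oxygen content 7.5 % by mass ≥ 5 % by mass → Group DG4 (Oxidizer).
Total Group DG4: (three 4.04 kg packs = 12.12 kg) + 10 kg = 22.12 kg.
22.12 kg is within the rail limit of 25 kg for Group DG4.
Group DG5 quantity: two 43 g packs = 86 g.
86 g ≤ 100 g (rail limit, Group DG5) — within limit.
The segregation rule (Group DG4 with Group DG9) does not apply to Group DG4 with Group DG5.
Every hazard group is within its rail limit and no segregation rule is violated.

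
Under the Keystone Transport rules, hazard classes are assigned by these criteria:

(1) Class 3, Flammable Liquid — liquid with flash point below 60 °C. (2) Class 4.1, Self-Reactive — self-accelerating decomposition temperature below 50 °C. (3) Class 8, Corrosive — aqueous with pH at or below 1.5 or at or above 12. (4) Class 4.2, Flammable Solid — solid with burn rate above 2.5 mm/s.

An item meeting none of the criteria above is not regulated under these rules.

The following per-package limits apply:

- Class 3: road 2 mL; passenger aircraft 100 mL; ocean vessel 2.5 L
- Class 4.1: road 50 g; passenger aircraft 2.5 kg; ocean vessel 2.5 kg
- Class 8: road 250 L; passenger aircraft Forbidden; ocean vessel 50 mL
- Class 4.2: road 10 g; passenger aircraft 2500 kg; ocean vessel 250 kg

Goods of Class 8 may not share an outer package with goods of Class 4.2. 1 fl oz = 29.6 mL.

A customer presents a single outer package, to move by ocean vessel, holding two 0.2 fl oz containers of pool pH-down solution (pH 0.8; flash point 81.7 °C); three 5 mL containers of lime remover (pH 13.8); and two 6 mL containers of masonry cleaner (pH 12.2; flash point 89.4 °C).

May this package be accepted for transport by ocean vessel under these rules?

Yes

Pool pH-down solution: pH 0.8 ≤ 1.5 → Class 8 (Corrosive).
Lime remover: pH 13.8 ≥ 12 → Class 8 (Corrosive).
pH 12.2 meets the Class 8 criterion (Corrosive), so the masonry cleaner is Class 8.
Class 8 net quantity: (two 0.2 fl oz containers = 11.84 mL) + (three 5 mL containers = 15 mL) + (two 6 mL containers = 12 mL) = 38.84 mL.
That is within the Class 8 ocean vessel limit of 50 mL.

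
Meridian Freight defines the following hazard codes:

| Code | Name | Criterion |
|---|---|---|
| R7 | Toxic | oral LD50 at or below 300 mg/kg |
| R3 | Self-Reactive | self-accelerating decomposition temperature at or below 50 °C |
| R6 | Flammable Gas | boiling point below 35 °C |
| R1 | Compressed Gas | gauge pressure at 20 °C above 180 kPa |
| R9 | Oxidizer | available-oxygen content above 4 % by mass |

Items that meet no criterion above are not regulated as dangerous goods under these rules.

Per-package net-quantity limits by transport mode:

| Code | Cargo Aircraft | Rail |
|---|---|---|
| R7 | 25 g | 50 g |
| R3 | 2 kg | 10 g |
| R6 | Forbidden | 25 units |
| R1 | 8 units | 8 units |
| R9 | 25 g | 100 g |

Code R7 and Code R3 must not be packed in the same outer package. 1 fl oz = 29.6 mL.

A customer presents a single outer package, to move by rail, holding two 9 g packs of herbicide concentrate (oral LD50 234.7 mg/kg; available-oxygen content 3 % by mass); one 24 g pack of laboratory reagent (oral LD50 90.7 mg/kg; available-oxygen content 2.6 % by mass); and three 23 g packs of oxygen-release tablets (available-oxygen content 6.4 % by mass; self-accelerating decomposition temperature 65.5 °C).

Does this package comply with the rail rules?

Yes

The herbicide concentrate has oral LD50 234.7 mg/kg, which is ≤ 300 mg/kg, so it is Code R7 (Toxic).
The laboratory reagent has oral LD50 90.7 mg/kg, which is ≤ 300 mg/kg, so it is Code R7 (Toxic).
Available-oxygen content 6.4 % by mass meets the Code R9 criterion (Oxidizer), so the oxygen-release tablets are Code R9.
Code R7 net quantity: (two 9 g packs = 18 g) + 24 g = 42 g.
That is within the Code R7 rail limit of 50 g.
Code R9 quantity: three 23 g packs = 69 g.
69 g ≤ 100 g (rail limit, Code R9) — within limit.
The segregation rule (Code R7 with Code R3) does not apply to Code R7 with Code R9.
Every hazard code is within its rail limit and no segregation rule is violated.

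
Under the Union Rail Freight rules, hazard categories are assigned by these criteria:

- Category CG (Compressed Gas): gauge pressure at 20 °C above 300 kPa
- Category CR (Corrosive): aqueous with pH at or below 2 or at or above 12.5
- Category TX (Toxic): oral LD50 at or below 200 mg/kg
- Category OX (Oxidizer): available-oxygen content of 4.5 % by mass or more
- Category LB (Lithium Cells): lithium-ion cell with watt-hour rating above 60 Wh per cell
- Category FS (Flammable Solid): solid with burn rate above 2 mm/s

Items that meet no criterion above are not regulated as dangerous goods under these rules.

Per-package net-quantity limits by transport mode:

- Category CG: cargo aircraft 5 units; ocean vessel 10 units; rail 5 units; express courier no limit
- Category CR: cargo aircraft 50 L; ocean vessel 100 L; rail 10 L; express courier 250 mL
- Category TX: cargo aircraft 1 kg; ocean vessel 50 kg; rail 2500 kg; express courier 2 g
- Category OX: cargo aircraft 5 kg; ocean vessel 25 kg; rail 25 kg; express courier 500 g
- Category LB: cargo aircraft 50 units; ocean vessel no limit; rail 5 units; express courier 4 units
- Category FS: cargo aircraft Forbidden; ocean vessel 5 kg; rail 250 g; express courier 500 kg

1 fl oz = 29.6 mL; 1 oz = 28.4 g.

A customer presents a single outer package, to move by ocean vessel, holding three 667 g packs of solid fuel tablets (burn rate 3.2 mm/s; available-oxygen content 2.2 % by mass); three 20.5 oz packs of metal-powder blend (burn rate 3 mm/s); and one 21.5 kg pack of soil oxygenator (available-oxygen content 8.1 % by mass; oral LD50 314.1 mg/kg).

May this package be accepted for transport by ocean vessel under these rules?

Solid fuel tablets: burn rate 3.2 mm/s > 2 mm/s → Category FS (Flammable Solid).
Metal-powder blend: burn rate 3 mm/s > 2 mm/s → Category FS (Flammable Solid).
Available-oxygen content 8.1 % by mass meets the Category OX criterion (Oxidizer), so the soil oxygenator is Category OX.
Total Category FS: (three 667 g packs = 2.001 kg) + (three 20.5 oz packs = 1746.6 g) = 3747.6 g.
3747.6 g is within the ocean vessel limit of 5 kg for Category FS.
Category OX quantity: 21.5 kg.
That is within the Category OX ocean vessel limit of 25 kg.
Every hazard category is within its ocean vessel limit and no segregation rule is violated.

Yes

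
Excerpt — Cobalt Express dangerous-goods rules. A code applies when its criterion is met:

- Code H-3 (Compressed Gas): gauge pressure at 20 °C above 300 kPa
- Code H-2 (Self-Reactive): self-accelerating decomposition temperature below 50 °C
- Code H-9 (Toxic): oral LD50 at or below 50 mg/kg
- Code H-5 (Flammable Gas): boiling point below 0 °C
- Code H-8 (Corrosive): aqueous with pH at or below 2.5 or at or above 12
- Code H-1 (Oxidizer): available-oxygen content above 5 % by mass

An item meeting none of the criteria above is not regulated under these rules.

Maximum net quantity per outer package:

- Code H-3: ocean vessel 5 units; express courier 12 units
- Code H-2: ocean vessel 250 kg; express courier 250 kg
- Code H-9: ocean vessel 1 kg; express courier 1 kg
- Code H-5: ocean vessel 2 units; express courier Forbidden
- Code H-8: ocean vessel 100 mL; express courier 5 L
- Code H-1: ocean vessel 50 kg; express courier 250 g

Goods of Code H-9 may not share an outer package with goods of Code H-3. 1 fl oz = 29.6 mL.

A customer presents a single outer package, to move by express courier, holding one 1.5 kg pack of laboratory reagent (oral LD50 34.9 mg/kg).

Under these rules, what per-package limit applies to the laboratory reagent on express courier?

1 kg

The laboratory reagent has oral LD50 34.9 mg/kg, which is ≤ 50 mg/kg, so it is Code H-9 (Toxic).
The express courier limit for Code H-9 is 1 kg.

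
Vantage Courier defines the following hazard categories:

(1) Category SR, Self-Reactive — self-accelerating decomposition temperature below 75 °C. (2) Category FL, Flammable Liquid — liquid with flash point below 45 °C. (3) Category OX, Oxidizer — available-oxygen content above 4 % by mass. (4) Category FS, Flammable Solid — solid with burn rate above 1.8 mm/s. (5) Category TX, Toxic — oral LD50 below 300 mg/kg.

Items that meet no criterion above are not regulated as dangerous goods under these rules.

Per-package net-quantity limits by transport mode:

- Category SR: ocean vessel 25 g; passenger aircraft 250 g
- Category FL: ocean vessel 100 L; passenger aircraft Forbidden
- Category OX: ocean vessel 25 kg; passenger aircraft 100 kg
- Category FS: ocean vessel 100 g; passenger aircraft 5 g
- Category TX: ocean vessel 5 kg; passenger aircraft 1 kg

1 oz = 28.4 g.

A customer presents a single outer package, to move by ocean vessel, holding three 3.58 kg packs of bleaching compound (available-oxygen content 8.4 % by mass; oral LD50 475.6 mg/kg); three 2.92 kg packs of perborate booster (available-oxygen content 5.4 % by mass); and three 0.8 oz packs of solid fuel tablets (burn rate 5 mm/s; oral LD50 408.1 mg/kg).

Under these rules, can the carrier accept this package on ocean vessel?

Yes

With available-oxygen content 8.4 % by mass (> 4 % by mass), the bleaching compound falls in Category OX.
Perborate booster: available-oxygen content 5.4 % by mass > 4 % by mass → Category OX (Oxidizer).
Solid fuel tablets: burn rate 5 mm/s > 1.8 mm/s → Category FS (Flammable Solid).
Category OX net quantity: (three 3.58 kg packs = 10.74 kg) + (three 2.92 kg packs = 8.76 kg) = 19.5 kg.
19.5 kg ≤ 25 kg (ocean vessel limit, Category OX) — within limit.
Category FS quantity: three 0.8 oz packs = 68.16 g.
68.16 g is within the ocean vessel limit of 100 g for Category FS.
Every hazard category is within its ocean vessel limit and no segregation rule is violated.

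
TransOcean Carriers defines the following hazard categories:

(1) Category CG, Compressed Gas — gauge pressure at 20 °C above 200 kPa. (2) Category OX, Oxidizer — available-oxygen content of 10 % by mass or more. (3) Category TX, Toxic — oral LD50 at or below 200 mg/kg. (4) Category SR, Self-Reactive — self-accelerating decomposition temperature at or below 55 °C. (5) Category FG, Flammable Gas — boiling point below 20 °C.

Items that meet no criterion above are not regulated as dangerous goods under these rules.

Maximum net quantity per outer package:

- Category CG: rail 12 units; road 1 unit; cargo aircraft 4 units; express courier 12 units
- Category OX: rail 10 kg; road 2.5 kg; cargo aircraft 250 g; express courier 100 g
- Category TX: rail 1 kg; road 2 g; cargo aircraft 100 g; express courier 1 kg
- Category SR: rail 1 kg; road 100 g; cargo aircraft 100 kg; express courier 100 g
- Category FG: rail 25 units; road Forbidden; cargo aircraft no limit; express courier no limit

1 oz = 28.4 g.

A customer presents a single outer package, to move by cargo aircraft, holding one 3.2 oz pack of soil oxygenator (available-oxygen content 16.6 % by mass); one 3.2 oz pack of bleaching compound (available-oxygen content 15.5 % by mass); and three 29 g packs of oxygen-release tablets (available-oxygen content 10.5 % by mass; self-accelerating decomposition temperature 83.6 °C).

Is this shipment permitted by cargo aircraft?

The soil oxygenator has available-oxygen content 16.6 % by mass, which is ≥ 10 % by mass, so it is Category OX (Oxidizer).
Bleaching compound: available-oxygen content 15.5 % by mass ≥ 10 % by mass → Category OX (Oxidizer).
With available-oxygen content 10.5 % by mass (≥ 10 % by mass), the oxygen-release tablets fall in Category OX.
Category OX net quantity: (one 3.2 oz pack = 90.88 g) + (one 3.2 oz pack = 90.88 g) + (three 29 g packs = 87 g) = 268.76 g.
That exceeds the Category OX cargo aircraft limit of 250 g.

No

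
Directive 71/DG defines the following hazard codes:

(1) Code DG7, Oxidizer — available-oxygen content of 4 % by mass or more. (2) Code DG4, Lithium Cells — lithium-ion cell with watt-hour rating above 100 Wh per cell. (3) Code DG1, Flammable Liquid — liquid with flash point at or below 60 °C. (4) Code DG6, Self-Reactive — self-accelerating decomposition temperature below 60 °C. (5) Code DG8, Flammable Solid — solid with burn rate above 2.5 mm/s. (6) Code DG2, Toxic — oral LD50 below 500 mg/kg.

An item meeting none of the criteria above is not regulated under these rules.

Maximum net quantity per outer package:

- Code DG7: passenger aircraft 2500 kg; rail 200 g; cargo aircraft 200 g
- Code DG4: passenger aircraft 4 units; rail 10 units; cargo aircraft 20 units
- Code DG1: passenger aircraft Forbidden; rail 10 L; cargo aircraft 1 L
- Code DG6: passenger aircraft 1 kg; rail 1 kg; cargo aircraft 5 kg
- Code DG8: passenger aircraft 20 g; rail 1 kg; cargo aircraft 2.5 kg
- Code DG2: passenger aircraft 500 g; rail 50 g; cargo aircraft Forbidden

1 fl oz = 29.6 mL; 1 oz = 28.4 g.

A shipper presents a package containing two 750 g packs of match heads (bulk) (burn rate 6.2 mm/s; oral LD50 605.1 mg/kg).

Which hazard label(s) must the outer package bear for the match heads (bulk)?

Code DG8

Burn rate 6.2 mm/s meets the Code DG8 criterion (Flammable Solid), so the match heads (bulk) are Code DG8.
Only the Code DG8 label is required.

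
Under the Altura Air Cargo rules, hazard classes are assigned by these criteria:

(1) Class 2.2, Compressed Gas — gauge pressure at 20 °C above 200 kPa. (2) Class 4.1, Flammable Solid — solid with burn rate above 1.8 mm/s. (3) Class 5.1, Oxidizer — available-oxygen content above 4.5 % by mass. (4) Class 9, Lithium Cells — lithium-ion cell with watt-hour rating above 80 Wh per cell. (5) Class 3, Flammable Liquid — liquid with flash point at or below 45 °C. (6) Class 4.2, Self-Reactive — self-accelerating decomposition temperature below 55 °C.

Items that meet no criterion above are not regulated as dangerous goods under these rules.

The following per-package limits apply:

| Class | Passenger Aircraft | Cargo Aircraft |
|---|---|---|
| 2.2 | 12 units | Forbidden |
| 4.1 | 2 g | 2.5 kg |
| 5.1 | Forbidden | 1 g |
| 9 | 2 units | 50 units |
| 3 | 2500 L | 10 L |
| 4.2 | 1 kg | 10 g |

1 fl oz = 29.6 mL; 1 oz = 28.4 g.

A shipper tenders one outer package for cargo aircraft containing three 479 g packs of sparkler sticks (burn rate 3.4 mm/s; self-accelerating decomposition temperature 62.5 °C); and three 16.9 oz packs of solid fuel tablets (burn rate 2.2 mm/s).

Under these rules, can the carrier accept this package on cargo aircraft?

The sparkler sticks have burn rate 3.4 mm/s, which is > 1.8 mm/s, so they are Class 4.1 (Flammable Solid).
Solid fuel tablets: burn rate 2.2 mm/s > 1.8 mm/s → Class 4.1 (Flammable Solid).
Class 4.1 net quantity: (three 479 g packs = 1.437 kg) + (three 16.9 oz packs = 1439.88 g) = 2876.88 g.
2876.88 g exceeds the cargo aircraft limit of 2.5 kg for Class 4.1.

No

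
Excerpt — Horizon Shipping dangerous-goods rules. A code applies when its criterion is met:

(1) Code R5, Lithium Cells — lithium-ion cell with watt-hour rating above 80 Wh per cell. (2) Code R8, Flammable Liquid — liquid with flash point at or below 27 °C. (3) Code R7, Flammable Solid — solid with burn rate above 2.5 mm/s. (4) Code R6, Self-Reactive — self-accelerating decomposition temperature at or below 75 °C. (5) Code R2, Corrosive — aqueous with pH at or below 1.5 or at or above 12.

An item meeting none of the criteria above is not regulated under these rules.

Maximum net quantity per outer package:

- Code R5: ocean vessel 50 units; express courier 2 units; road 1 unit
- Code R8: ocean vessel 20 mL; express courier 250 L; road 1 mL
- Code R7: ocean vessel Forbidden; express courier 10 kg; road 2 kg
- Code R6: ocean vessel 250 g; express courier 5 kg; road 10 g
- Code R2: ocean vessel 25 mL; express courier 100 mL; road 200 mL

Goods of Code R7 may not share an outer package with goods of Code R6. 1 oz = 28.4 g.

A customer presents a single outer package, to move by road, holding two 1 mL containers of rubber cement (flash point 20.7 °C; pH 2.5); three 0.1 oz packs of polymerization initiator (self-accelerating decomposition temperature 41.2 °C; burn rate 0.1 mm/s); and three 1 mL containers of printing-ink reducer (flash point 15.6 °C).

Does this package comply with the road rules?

No

Flash point 20.7 °C meets the Code R8 criterion (Flammable Liquid), so the rubber cement is Code R8.
Polymerization initiator: self-accelerating decomposition temperature 41.2 °C ≤ 75 °C → Code R6 (Self-Reactive).
Printing-ink reducer: flash point 15.6 °C ≤ 27 °C → Code R8 (Flammable Liquid).
Total Code R8: (two 1 mL containers = 2 mL) + (three 1 mL containers = 3 mL) = 5 mL.
That exceeds the Code R8 road limit of 1 mL.
Code R6 quantity: three 0.1 oz packs = 8.52 g.
8.52 g is within the road limit of 10 g for Code R6.
The segregation rule (Code R7 with Code R6) does not apply to Code R8 with Code R6.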